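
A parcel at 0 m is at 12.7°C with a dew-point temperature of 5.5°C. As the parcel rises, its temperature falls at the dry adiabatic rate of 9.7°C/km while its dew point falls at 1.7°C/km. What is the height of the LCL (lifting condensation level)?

T and T_d converge at 9.7 − 1.7 = 8°C per km
Height above start = (12.7 − 5.5) / 8 = 0.9 km
LCL altitude = 0 m + 900 m = 900 m

900 m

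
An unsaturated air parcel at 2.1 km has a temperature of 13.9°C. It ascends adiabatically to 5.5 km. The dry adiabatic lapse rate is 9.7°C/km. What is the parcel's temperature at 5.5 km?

-19.08°C

From 2100 m to 5500 m (dry adiabatic): cools by 9.7 × 3.4 = 32.98°C, giving -19.08°C.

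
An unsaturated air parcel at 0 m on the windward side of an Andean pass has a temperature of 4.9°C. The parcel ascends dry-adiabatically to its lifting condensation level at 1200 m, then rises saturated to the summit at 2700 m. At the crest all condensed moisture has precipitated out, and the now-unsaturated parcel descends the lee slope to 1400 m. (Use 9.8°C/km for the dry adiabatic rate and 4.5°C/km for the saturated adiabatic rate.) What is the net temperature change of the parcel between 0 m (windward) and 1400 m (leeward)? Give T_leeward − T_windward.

Dry to 1200 m: -9.8 × 1.2 km = -11.76°C, so T = -6.86°C.
Saturated to 2700 m: -4.5 × 1.5 km = -6.75°C, so T = -13.61°C.
Dry descent to 1400 m: +9.8 × 1.3 km = +12.74°C, so T = -0.87°C.
Net change vs windward start: -0.87 − 4.9 = -5.77°C

-5.77°C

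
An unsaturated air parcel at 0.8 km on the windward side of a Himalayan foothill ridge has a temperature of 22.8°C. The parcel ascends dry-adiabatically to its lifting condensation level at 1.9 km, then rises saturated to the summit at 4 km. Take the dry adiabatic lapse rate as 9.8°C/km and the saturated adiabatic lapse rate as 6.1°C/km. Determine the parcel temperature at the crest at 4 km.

-0.79°C

800 → 1900 m (dry, 9.8°C/km): ΔT = -9.8 × 1.1 = -10.78°C → T = 12.02°C
1900 → 4000 m (saturated, 6.1°C/km): ΔT = -6.1 × 2.1 = -12.81°C → T = -0.79°C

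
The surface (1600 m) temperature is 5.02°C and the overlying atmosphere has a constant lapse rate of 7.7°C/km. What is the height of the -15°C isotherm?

Height above start = (5.02 − (-15)) / 7.7 = 2.6 km
Altitude = 1600 m + 2600 m = 4200 m

4200 m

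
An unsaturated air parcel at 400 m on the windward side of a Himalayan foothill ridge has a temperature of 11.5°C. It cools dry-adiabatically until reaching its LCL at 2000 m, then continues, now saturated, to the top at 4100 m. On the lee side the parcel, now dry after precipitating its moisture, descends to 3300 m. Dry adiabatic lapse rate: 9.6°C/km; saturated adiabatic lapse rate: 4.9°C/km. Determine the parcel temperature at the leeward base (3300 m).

400 → 2000 m (dry, 9.6°C/km): ΔT = -9.6 × 1.6 = -15.36°C → T = -3.86°C
2000 → 4100 m (saturated, 4.9°C/km): ΔT = -4.9 × 2.1 = -10.29°C → T = -14.15°C
4100 → 3300 m (dry descent, 9.6°C/km): ΔT = +9.6 × 0.8 = +7.68°C → T = -6.47°C

-6.47°C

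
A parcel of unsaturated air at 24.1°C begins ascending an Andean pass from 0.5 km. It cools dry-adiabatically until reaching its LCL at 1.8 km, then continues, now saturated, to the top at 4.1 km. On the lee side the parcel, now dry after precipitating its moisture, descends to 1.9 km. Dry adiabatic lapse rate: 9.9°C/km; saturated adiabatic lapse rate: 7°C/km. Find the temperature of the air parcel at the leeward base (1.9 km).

500 → 1800 m (dry, 9.9°C/km): ΔT = -9.9 × 1.3 = -12.87°C → T = 11.23°C
1800 → 4100 m (saturated, 7°C/km): ΔT = -7 × 2.3 = -16.1°C → T = -4.87°C
4100 → 1900 m (dry descent, 9.9°C/km): ΔT = +9.9 × 2.2 = +21.78°C → T = 16.91°C

16.91°C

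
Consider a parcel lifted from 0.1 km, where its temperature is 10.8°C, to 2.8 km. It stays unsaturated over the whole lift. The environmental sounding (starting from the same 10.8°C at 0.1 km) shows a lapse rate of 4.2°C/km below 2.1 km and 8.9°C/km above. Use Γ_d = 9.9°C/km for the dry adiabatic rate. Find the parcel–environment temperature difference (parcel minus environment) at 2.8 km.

Parcel:
  100–2800 m, dry: Δz = 2.7 km ⇒ ΔT = -26.73°C; T = -15.93°C
Environment:
  100–2100 m, environment, lower layer: Δz = 2 km ⇒ ΔT = -8.4°C; T = 2.4°C
  2100–2800 m, environment, upper layer: Δz = 0.7 km ⇒ ΔT = -6.23°C; T = -3.83°C
T_parcel − T_env = -15.93 − (-3.83) = -12.1°C

-12.1°C (parcel cooler than environment)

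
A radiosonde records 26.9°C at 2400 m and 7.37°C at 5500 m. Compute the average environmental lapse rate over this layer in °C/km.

6.3°C/km

Γ = −ΔT/Δz = (26.9 − 7.37) / (5500 − 2400) m
  = 19.53°C / 3.1 km = 6.3°C/km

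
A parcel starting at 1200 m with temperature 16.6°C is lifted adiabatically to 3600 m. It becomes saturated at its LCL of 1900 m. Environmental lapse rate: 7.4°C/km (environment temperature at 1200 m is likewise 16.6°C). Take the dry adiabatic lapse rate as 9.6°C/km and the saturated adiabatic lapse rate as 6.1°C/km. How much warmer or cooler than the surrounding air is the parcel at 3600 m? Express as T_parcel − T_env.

Parcel:
  Dry to 1900 m: -9.6 × 0.7 km = -6.72°C, so T = 9.88°C.
  Saturated to 3600 m: -6.1 × 1.7 km = -10.37°C, so T = -0.49°C.
Environment:
  Environment to 3600 m: -7.4 × 2.4 km = -17.76°C, so T = -1.16°C.
T_parcel − T_env = -0.49 − (-1.16) = +0.67°C

+0.67°C (parcel warmer than environment)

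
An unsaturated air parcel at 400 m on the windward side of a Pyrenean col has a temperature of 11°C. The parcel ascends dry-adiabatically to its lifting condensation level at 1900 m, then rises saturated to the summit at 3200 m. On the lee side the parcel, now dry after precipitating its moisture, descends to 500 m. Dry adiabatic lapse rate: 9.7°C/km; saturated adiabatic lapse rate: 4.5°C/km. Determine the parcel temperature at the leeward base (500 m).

Dry to 1900 m: -9.7 × 1.5 km = -14.55°C, so T = -3.55°C.
Saturated to 3200 m: -4.5 × 1.3 km = -5.85°C, so T = -9.4°C.
Dry descent to 500 m: +9.7 × 2.7 km = +26.19°C, so T = 16.79°C.

16.79°C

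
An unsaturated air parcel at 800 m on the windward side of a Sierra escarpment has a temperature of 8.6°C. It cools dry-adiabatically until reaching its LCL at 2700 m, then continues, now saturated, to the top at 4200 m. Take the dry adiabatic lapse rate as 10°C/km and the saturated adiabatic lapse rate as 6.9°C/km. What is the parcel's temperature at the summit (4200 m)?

800 → 2700 m (dry, 10°C/km): ΔT = -10 × 1.9 = -19°C → T = -10.4°C
2700 → 4200 m (saturated, 6.9°C/km): ΔT = -6.9 × 1.5 = -10.35°C → T = -20.75°C

-20.75°C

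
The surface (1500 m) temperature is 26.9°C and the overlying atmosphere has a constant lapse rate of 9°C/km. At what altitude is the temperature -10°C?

Height above start = (26.9 − (-10)) / 9 = 4.1 km
Altitude = 1500 m + 4100 m = 5600 m

5600 m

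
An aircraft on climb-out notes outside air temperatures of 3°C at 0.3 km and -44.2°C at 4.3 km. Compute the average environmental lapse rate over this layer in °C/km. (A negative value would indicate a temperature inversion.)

Γ = −ΔT/Δz = (3 − (-44.2)) / (4300 − 300) m
  = 47.2°C / 4 km = 11.8°C/km

11.8°C/km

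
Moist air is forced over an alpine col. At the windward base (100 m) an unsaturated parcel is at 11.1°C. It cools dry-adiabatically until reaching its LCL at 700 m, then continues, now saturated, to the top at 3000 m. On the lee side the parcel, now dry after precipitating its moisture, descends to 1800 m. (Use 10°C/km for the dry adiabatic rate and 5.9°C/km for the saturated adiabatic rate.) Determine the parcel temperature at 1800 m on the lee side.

From 100 m to 700 m (dry): cools by 10 × 0.6 = 6°C, giving 5.1°C.
From 700 m to 3000 m (saturated): cools by 5.9 × 2.3 = 13.57°C, giving -8.47°C.
From 3000 m to 1800 m (dry descent): warms by 10 × 1.2 = 12°C, giving 3.53°C.

3.53°C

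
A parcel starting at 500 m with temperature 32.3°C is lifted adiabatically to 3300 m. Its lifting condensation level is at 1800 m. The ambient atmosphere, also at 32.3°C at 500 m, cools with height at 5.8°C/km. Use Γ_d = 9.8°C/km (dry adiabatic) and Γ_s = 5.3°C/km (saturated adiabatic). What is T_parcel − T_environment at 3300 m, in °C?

-4.45°C (parcel cooler than environment)

Parcel:
  Dry to 1800 m: -9.8 × 1.3 km = -12.74°C, so T = 19.56°C.
  Saturated to 3300 m: -5.3 × 1.5 km = -7.95°C, so T = 11.61°C.
Environment:
  Environment to 3300 m: -5.8 × 2.8 km = -16.24°C, so T = 16.06°C.
T_parcel − T_env = 11.61 − 16.06 = -4.45°C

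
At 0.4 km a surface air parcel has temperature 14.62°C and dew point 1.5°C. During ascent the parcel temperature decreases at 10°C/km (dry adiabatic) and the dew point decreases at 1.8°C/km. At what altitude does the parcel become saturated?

2 km

T and T_d converge at 10 − 1.8 = 8.2°C per km
Height above start = (14.62 − 1.5) / 8.2 = 1.6 km
LCL altitude = 400 m + 1600 m = 2000 m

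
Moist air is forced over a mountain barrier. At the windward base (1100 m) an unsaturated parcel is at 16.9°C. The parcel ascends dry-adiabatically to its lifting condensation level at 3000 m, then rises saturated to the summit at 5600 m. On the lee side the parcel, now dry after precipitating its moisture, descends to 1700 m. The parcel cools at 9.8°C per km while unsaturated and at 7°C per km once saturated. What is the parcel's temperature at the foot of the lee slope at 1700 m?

18.3°C

1100–3000 m, dry: Δz = 1.9 km ⇒ ΔT = -18.62°C; T = -1.72°C
3000–5600 m, saturated: Δz = 2.6 km ⇒ ΔT = -18.2°C; T = -19.92°C
5600–1700 m, dry descent: Δz = 3.9 km ⇒ ΔT = +38.22°C; T = 18.3°C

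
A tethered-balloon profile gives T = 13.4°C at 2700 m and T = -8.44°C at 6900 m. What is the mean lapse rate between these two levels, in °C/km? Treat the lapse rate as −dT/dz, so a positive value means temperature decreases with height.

5.2°C/km

Γ = −ΔT/Δz = (13.4 − (-8.44)) / (6900 − 2700) m
  = 21.84°C / 4.2 km = 5.2°C/km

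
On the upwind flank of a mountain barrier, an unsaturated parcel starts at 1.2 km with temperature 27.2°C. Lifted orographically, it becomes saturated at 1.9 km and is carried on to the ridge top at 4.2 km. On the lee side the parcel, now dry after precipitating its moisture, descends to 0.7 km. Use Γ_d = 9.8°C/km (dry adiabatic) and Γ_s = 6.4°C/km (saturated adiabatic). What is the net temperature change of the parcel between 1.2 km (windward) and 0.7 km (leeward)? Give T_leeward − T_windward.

1200–1900 m, dry: Δz = 0.7 km ⇒ ΔT = -6.86°C; T = 20.34°C
1900–4200 m, saturated: Δz = 2.3 km ⇒ ΔT = -14.72°C; T = 5.62°C
4200–700 m, dry descent: Δz = 3.5 km ⇒ ΔT = +34.3°C; T = 39.92°C
Net change vs windward start: 39.92 − 27.2 = +12.72°C

+12.72°C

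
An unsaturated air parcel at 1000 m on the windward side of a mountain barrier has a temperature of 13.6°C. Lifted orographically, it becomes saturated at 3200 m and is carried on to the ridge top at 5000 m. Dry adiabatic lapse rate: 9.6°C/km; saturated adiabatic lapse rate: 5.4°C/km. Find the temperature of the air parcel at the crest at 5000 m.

From 1000 m to 3200 m (dry): cools by 9.6 × 2.2 = 21.12°C, giving -7.52°C.
From 3200 m to 5000 m (saturated): cools by 5.4 × 1.8 = 9.72°C, giving -17.24°C.

-17.24°C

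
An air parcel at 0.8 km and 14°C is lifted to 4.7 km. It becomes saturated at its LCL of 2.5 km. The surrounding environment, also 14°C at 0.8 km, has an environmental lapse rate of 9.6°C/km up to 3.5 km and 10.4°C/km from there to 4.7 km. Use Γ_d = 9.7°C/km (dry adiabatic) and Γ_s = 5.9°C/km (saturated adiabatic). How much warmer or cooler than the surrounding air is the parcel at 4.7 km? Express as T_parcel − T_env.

+8.93°C (parcel warmer than environment)

Parcel:
  800–2500 m, dry: Δz = 1.7 km ⇒ ΔT = -16.49°C; T = -2.49°C
  2500–4700 m, saturated: Δz = 2.2 km ⇒ ΔT = -12.98°C; T = -15.47°C
Environment:
  800–3500 m, environment, lower layer: Δz = 2.7 km ⇒ ΔT = -25.92°C; T = -11.92°C
  3500–4700 m, environment, upper layer: Δz = 1.2 km ⇒ ΔT = -12.48°C; T = -24.4°C
T_parcel − T_env = -15.47 − (-24.4) = +8.93°C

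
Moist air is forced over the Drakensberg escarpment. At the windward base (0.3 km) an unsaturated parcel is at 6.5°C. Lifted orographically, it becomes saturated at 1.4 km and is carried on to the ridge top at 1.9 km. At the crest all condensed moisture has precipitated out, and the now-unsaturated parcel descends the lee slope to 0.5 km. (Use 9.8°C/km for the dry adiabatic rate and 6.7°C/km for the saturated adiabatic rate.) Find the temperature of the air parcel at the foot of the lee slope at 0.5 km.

From 300 m to 1400 m (dry): cools by 9.8 × 1.1 = 10.78°C, giving -4.28°C.
From 1400 m to 1900 m (saturated): cools by 6.7 × 0.5 = 3.35°C, giving -7.63°C.
From 1900 m to 500 m (dry descent): warms by 9.8 × 1.4 = 13.72°C, giving 6.09°C.

6.09°C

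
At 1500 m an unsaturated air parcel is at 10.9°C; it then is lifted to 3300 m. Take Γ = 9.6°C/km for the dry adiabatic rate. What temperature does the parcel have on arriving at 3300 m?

-6.38°C

1500–3300 m, dry adiabatic: Δz = 1.8 km ⇒ ΔT = -17.28°C; T = -6.38°C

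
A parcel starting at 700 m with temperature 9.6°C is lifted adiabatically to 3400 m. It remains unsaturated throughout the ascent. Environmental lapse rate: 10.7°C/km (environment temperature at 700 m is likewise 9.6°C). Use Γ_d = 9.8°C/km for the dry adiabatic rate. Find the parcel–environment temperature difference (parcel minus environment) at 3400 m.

Parcel:
  From 700 m to 3400 m (dry): cools by 9.8 × 2.7 = 26.46°C, giving -16.86°C.
Environment:
  From 700 m to 3400 m (environment): cools by 10.7 × 2.7 = 28.89°C, giving -19.29°C.
T_parcel − T_env = -16.86 − (-19.29) = +2.43°C

+2.43°C (parcel warmer than environment)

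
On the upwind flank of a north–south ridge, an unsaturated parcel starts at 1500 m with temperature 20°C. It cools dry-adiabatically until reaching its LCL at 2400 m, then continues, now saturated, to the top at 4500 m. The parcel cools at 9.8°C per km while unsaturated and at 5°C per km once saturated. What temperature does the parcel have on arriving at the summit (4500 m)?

0.68°C

1500–2400 m, dry: Δz = 0.9 km ⇒ ΔT = -8.82°C; T = 11.18°C
2400–4500 m, saturated: Δz = 2.1 km ⇒ ΔT = -10.5°C; T = 0.68°C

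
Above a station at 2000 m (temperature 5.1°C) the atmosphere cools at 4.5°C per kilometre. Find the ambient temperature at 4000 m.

From 2000 m to 4000 m (environmental): cools by 4.5 × 2 = 9°C, giving -3.9°C.

-3.9°C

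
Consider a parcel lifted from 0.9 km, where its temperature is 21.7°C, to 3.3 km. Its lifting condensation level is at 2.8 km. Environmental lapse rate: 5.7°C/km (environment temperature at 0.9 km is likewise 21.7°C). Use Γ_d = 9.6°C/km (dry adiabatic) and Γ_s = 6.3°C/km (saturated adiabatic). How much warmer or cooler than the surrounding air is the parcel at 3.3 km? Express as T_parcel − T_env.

Parcel:
  900 → 2800 m (dry, 9.6°C/km): ΔT = -9.6 × 1.9 = -18.24°C → T = 3.46°C
  2800 → 3300 m (saturated, 6.3°C/km): ΔT = -6.3 × 0.5 = -3.15°C → T = 0.31°C
Environment:
  900 → 3300 m (environment, 5.7°C/km): ΔT = -5.7 × 2.4 = -13.68°C → T = 8.02°C
T_parcel − T_env = 0.31 − 8.02 = -7.71°C

-7.71°C (parcel cooler than environment)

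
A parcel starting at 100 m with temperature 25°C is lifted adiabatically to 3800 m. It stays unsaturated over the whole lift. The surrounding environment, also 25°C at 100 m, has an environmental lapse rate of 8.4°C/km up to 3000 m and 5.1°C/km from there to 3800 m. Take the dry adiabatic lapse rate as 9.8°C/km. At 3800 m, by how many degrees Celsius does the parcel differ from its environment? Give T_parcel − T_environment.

Parcel:
  From 100 m to 3800 m (dry): cools by 9.8 × 3.7 = 36.26°C, giving -11.26°C.
Environment:
  From 100 m to 3000 m (environment, lower layer): cools by 8.4 × 2.9 = 24.36°C, giving 0.64°C.
  From 3000 m to 3800 m (environment, upper layer): cools by 5.1 × 0.8 = 4.08°C, giving -3.44°C.
T_parcel − T_env = -11.26 − (-3.44) = -7.82°C

-7.82°C (parcel cooler than environment)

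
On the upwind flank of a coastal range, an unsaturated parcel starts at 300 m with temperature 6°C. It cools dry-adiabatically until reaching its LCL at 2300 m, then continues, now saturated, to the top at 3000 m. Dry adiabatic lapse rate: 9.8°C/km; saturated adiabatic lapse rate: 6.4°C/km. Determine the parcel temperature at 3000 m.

-18.08°C

300–2300 m, dry: Δz = 2 km ⇒ ΔT = -19.6°C; T = -13.6°C
2300–3000 m, saturated: Δz = 0.7 km ⇒ ΔT = -4.48°C; T = -18.08°C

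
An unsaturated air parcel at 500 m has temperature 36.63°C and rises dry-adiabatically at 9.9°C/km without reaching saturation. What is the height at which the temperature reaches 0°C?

Height above start = (36.63 − 0) / 9.9 = 3.7 km
Altitude = 500 m + 3700 m = 4200 m

4200 m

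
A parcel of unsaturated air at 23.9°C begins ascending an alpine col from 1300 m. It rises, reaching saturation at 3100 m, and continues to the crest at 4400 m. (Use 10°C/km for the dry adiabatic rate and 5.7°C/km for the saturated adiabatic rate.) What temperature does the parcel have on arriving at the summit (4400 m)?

Dry to 3100 m: -10 × 1.8 km = -18°C, so T = 5.9°C.
Saturated to 4400 m: -5.7 × 1.3 km = -7.41°C, so T = -1.51°C.

-1.51°C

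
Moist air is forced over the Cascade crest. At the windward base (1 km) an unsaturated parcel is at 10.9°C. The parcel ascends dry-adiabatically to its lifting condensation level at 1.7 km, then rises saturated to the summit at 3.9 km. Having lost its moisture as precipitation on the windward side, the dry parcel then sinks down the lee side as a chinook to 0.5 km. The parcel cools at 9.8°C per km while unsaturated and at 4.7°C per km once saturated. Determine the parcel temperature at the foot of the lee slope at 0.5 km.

27.02°C

From 1000 m to 1700 m (dry): cools by 9.8 × 0.7 = 6.86°C, giving 4.04°C.
From 1700 m to 3900 m (saturated): cools by 4.7 × 2.2 = 10.34°C, giving -6.3°C.
From 3900 m to 500 m (dry descent): warms by 9.8 × 3.4 = 33.32°C, giving 27.02°C.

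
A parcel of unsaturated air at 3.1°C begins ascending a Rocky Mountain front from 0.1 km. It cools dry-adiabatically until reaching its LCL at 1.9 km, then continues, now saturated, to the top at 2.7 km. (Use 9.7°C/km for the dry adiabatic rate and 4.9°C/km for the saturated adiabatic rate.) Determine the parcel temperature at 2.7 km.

-18.28°C

Dry to 1900 m: -9.7 × 1.8 km = -17.46°C, so T = -14.36°C.
Saturated to 2700 m: -4.9 × 0.8 km = -3.92°C, so T = -18.28°C.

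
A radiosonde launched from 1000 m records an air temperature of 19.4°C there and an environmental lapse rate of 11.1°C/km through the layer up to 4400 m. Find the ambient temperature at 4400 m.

1000 → 4400 m (environmental, 11.1°C/km): ΔT = -11.1 × 3.4 = -37.74°C → T = -18.34°C

-18.34°C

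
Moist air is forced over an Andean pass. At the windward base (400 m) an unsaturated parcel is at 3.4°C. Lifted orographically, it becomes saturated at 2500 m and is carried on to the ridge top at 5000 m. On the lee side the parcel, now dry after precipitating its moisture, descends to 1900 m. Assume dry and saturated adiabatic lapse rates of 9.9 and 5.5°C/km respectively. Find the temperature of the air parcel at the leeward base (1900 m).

Dry to 2500 m: -9.9 × 2.1 km = -20.79°C, so T = -17.39°C.
Saturated to 5000 m: -5.5 × 2.5 km = -13.75°C, so T = -31.14°C.
Dry descent to 1900 m: +9.9 × 3.1 km = +30.69°C, so T = -0.45°C.

-0.45°C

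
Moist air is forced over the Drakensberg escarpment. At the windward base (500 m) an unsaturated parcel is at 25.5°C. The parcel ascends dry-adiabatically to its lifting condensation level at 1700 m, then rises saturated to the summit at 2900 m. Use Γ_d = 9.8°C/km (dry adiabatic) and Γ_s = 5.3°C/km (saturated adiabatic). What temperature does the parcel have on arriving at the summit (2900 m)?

7.38°C

500–1700 m, dry: Δz = 1.2 km ⇒ ΔT = -11.76°C; T = 13.74°C
1700–2900 m, saturated: Δz = 1.2 km ⇒ ΔT = -6.36°C; T = 7.38°C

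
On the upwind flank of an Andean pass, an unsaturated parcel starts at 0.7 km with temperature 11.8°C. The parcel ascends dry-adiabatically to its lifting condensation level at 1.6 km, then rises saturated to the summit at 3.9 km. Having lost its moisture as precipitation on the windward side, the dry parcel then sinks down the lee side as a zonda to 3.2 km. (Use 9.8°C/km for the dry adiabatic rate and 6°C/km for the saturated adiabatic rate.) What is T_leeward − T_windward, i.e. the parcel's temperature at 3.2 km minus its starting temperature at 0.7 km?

-15.76°C

From 700 m to 1600 m (dry): cools by 9.8 × 0.9 = 8.82°C, giving 2.98°C.
From 1600 m to 3900 m (saturated): cools by 6 × 2.3 = 13.8°C, giving -10.82°C.
From 3900 m to 3200 m (dry descent): warms by 9.8 × 0.7 = 6.86°C, giving -3.96°C.
Net change vs windward start: -3.96 − 11.8 = -15.76°C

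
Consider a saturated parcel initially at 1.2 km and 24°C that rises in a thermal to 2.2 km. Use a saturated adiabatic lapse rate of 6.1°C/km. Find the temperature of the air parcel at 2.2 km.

1200 → 2200 m (saturated adiabatic, 6.1°C/km): ΔT = -6.1 × 1 = -6.1°C → T = 17.9°C

17.9°C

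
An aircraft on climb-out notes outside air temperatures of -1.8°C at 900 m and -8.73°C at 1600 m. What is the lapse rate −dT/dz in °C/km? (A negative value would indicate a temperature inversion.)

Γ = −ΔT/Δz = (-1.8 − (-8.73)) / (1600 − 900) m
  = 6.93°C / 0.7 km = 9.9°C/km

9.9°C/km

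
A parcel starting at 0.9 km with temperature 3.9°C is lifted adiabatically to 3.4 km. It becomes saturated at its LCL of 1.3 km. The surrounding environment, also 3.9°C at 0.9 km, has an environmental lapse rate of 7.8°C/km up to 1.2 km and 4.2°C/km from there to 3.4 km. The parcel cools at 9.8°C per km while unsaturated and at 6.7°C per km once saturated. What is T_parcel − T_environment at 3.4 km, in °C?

Parcel:
  900 → 1300 m (dry, 9.8°C/km): ΔT = -9.8 × 0.4 = -3.92°C → T = -0.02°C
  1300 → 3400 m (saturated, 6.7°C/km): ΔT = -6.7 × 2.1 = -14.07°C → T = -14.09°C
Environment:
  900 → 1200 m (environment, lower layer, 7.8°C/km): ΔT = -7.8 × 0.3 = -2.34°C → T = 1.56°C
  1200 → 3400 m (environment, upper layer, 4.2°C/km): ΔT = -4.2 × 2.2 = -9.24°C → T = -7.68°C
T_parcel − T_env = -14.09 − (-7.68) = -6.41°C

-6.41°C (parcel cooler than environment)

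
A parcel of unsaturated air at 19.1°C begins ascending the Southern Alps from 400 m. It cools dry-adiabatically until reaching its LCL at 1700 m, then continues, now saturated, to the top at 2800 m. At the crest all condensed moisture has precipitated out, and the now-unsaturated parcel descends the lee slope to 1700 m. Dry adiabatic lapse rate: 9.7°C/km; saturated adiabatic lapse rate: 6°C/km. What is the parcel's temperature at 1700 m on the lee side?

10.56°C

400 → 1700 m (dry, 9.7°C/km): ΔT = -9.7 × 1.3 = -12.61°C → T = 6.49°C
1700 → 2800 m (saturated, 6°C/km): ΔT = -6 × 1.1 = -6.6°C → T = -0.11°C
2800 → 1700 m (dry descent, 9.7°C/km): ΔT = +9.7 × 1.1 = +10.67°C → T = 10.56°C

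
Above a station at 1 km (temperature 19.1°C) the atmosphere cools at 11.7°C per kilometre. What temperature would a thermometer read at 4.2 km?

1000–4200 m, environmental: Δz = 3.2 km ⇒ ΔT = -37.44°C; T = -18.34°C

-18.34°C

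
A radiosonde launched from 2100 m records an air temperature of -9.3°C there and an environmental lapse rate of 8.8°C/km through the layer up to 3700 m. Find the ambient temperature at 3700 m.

Environmental to 3700 m: -8.8 × 1.6 km = -14.08°C, so T = -23.38°C.

-23.38°C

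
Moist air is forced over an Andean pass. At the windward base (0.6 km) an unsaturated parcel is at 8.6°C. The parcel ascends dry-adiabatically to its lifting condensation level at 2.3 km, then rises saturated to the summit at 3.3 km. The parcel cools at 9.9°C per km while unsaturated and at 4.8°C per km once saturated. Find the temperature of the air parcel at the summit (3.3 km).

600–2300 m, dry: Δz = 1.7 km ⇒ ΔT = -16.83°C; T = -8.23°C
2300–3300 m, saturated: Δz = 1 km ⇒ ΔT = -4.8°C; T = -13.03°C

-13.03°C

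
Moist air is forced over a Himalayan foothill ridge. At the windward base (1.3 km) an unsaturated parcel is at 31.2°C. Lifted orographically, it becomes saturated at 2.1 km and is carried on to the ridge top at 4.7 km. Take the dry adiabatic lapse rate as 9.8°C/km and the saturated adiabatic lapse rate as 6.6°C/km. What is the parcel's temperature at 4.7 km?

1300–2100 m, dry: Δz = 0.8 km ⇒ ΔT = -7.84°C; T = 23.36°C
2100–4700 m, saturated: Δz = 2.6 km ⇒ ΔT = -17.16°C; T = 6.2°C

6.2°C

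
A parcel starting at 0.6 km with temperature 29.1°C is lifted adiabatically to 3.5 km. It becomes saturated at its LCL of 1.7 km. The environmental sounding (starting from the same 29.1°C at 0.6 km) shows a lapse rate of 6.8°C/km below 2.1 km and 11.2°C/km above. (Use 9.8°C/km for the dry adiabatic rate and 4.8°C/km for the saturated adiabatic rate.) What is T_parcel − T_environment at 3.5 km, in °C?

+6.46°C (parcel warmer than environment)

Parcel:
  600–1700 m, dry: Δz = 1.1 km ⇒ ΔT = -10.78°C; T = 18.32°C
  1700–3500 m, saturated: Δz = 1.8 km ⇒ ΔT = -8.64°C; T = 9.68°C
Environment:
  600–2100 m, environment, lower layer: Δz = 1.5 km ⇒ ΔT = -10.2°C; T = 18.9°C
  2100–3500 m, environment, upper layer: Δz = 1.4 km ⇒ ΔT = -15.68°C; T = 3.22°C
T_parcel − T_env = 9.68 − 3.22 = +6.46°C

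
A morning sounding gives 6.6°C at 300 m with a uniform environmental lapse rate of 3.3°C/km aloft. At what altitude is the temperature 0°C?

Height above start = (6.6 − 0) / 3.3 = 2 km
Altitude = 300 m + 2000 m = 2300 m

2300 m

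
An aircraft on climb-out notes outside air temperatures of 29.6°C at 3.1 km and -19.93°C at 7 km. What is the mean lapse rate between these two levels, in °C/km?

12.7°C/km

Γ = −ΔT/Δz = (29.6 − (-19.93)) / (7000 − 3100) m
  = 49.53°C / 3.9 km = 12.7°C/km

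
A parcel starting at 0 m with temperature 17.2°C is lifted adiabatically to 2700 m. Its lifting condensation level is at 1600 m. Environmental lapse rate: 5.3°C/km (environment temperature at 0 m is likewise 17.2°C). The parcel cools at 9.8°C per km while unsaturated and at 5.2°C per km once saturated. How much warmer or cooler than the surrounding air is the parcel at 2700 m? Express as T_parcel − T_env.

-7.09°C (parcel cooler than environment)

Parcel:
  Dry to 1600 m: -9.8 × 1.6 km = -15.68°C, so T = 1.52°C.
  Saturated to 2700 m: -5.2 × 1.1 km = -5.72°C, so T = -4.2°C.
Environment:
  Environment to 2700 m: -5.3 × 2.7 km = -14.31°C, so T = 2.89°C.
T_parcel − T_env = -4.2 − 2.89 = -7.09°C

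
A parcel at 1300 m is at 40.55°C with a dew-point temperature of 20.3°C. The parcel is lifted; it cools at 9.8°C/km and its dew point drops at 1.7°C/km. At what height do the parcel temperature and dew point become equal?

T and T_d converge at 9.8 − 1.7 = 8.1°C per km
Height above start = (40.55 − 20.3) / 8.1 = 2.5 km
LCL altitude = 1300 m + 2500 m = 3800 m

3800 m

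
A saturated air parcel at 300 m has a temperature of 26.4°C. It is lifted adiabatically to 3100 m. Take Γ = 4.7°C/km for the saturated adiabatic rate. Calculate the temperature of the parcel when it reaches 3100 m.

13.24°C

From 300 m to 3100 m (saturated adiabatic): cools by 4.7 × 2.8 = 13.16°C, giving 13.24°C.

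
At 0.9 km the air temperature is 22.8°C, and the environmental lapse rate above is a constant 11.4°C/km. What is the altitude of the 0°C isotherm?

Height above start = (22.8 − 0) / 11.4 = 2 km
Altitude = 900 m + 2000 m = 2900 m

2.9 km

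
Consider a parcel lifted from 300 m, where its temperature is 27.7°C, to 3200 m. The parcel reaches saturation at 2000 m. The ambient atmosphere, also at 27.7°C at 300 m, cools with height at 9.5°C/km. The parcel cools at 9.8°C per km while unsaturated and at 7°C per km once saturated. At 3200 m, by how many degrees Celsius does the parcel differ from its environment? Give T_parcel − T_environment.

Parcel:
  300 → 2000 m (dry, 9.8°C/km): ΔT = -9.8 × 1.7 = -16.66°C → T = 11.04°C
  2000 → 3200 m (saturated, 7°C/km): ΔT = -7 × 1.2 = -8.4°C → T = 2.64°C
Environment:
  300 → 3200 m (environment, 9.5°C/km): ΔT = -9.5 × 2.9 = -27.55°C → T = 0.15°C
T_parcel − T_env = 2.64 − 0.15 = +2.49°C

+2.49°C (parcel warmer than environment)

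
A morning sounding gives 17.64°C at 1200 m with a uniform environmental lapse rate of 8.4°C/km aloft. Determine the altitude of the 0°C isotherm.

Height above start = (17.64 − 0) / 8.4 = 2.1 km
Altitude = 1200 m + 2100 m = 3300 m

3300 m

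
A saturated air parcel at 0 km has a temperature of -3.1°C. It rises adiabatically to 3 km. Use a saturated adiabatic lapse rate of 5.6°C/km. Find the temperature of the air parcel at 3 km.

Saturated adiabatic to 3000 m: -5.6 × 3 km = -16.8°C, so T = -19.9°C.

-19.9°C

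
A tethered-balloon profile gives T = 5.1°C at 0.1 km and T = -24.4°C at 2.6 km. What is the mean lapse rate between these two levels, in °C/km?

11.8°C/km

Γ = −ΔT/Δz = (5.1 − (-24.4)) / (2600 − 100) m
  = 29.5°C / 2.5 km = 11.8°C/km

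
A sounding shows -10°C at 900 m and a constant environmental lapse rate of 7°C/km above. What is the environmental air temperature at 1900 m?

-17°C

Environmental to 1900 m: -7 × 1 km = -7°C, so T = -17°C.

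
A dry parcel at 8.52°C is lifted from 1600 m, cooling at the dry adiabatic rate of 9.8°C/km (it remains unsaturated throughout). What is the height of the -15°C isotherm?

4000 m

Height above start = (8.52 − (-15)) / 9.8 = 2.4 km
Altitude = 1600 m + 2400 m = 4000 m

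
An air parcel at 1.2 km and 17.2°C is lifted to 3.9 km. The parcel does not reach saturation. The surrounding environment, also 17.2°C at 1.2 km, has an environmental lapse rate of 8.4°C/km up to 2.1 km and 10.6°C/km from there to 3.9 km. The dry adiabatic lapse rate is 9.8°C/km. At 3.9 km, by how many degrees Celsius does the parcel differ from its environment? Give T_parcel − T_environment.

+0.18°C (parcel warmer than environment)

Parcel:
  1200 → 3900 m (dry, 9.8°C/km): ΔT = -9.8 × 2.7 = -26.46°C → T = -9.26°C
Environment:
  1200 → 2100 m (environment, lower layer, 8.4°C/km): ΔT = -8.4 × 0.9 = -7.56°C → T = 9.64°C
  2100 → 3900 m (environment, upper layer, 10.6°C/km): ΔT = -10.6 × 1.8 = -19.08°C → T = -9.44°C
T_parcel − T_env = -9.26 − (-9.44) = +0.18°C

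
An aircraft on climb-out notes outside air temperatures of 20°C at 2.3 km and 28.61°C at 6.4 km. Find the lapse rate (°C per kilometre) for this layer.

Γ = −ΔT/Δz = (20 − 28.61) / (6400 − 2300) m
  = -8.61°C / 4.1 km = -2.1°C/km

-2.1°C/km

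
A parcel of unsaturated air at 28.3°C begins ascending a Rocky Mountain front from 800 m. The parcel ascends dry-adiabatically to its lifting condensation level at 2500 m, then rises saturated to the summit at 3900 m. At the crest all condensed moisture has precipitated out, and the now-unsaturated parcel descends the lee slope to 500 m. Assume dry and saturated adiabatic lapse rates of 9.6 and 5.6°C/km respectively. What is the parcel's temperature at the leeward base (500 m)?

800–2500 m, dry: Δz = 1.7 km ⇒ ΔT = -16.32°C; T = 11.98°C
2500–3900 m, saturated: Δz = 1.4 km ⇒ ΔT = -7.84°C; T = 4.14°C
3900–500 m, dry descent: Δz = 3.4 km ⇒ ΔT = +32.64°C; T = 36.78°C

36.78°C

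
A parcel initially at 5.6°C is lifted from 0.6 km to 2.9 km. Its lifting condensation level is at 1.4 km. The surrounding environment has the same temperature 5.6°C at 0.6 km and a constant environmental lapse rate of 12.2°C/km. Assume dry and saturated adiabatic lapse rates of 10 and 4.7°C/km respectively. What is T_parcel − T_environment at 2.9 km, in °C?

Parcel:
  Dry to 1400 m: -10 × 0.8 km = -8°C, so T = -2.4°C.
  Saturated to 2900 m: -4.7 × 1.5 km = -7.05°C, so T = -9.45°C.
Environment:
  Environment to 2900 m: -12.2 × 2.3 km = -28.06°C, so T = -22.46°C.
T_parcel − T_env = -9.45 − (-22.46) = +13.01°C

+13.01°C (parcel warmer than environment)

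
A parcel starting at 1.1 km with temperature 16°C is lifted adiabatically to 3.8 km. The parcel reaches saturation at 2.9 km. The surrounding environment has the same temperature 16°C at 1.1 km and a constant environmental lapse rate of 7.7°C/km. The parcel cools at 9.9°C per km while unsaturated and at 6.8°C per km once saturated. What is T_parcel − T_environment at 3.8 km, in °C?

-3.15°C (parcel cooler than environment)

Parcel:
  1100 → 2900 m (dry, 9.9°C/km): ΔT = -9.9 × 1.8 = -17.82°C → T = -1.82°C
  2900 → 3800 m (saturated, 6.8°C/km): ΔT = -6.8 × 0.9 = -6.12°C → T = -7.94°C
Environment:
  1100 → 3800 m (environment, 7.7°C/km): ΔT = -7.7 × 2.7 = -20.79°C → T = -4.79°C
T_parcel − T_env = -7.94 − (-4.79) = -3.15°C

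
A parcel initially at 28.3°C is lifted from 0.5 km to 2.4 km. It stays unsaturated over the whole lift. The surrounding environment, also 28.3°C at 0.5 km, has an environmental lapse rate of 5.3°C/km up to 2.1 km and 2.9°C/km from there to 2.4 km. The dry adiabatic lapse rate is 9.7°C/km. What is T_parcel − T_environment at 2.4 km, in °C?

Parcel:
  500–2400 m, dry: Δz = 1.9 km ⇒ ΔT = -18.43°C; T = 9.87°C
Environment:
  500–2100 m, environment, lower layer: Δz = 1.6 km ⇒ ΔT = -8.48°C; T = 19.82°C
  2100–2400 m, environment, upper layer: Δz = 0.3 km ⇒ ΔT = -0.87°C; T = 18.95°C
T_parcel − T_env = 9.87 − 18.95 = -9.08°C

-9.08°C (parcel cooler than environment)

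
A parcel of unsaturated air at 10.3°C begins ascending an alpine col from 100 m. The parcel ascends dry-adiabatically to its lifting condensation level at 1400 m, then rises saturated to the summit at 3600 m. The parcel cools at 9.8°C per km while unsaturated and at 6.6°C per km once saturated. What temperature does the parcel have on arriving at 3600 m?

-16.96°C

100–1400 m, dry: Δz = 1.3 km ⇒ ΔT = -12.74°C; T = -2.44°C
1400–3600 m, saturated: Δz = 2.2 km ⇒ ΔT = -14.52°C; T = -16.96°C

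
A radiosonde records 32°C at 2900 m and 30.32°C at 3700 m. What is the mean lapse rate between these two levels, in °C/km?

Γ = −ΔT/Δz = (32 − 30.32) / (3700 − 2900) m
  = 1.68°C / 0.8 km = 2.1°C/km

2.1°C/km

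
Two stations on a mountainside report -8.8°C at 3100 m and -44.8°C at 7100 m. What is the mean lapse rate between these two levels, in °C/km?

9°C/km

Γ = −ΔT/Δz = (-8.8 − (-44.8)) / (7100 − 3100) m
  = 36°C / 4 km = 9°C/km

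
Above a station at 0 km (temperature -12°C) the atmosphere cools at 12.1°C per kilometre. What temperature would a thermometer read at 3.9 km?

Environmental to 3900 m: -12.1 × 3.9 km = -47.19°C, so T = -59.19°C.

-59.19°C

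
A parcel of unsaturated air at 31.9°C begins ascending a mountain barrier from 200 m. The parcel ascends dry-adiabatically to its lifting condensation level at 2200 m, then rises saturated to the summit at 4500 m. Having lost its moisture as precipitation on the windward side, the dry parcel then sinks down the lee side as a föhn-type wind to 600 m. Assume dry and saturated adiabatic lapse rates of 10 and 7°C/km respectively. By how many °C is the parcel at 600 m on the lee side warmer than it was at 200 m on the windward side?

200–2200 m, dry: Δz = 2 km ⇒ ΔT = -20°C; T = 11.9°C
2200–4500 m, saturated: Δz = 2.3 km ⇒ ΔT = -16.1°C; T = -4.2°C
4500–600 m, dry descent: Δz = 3.9 km ⇒ ΔT = +39°C; T = 34.8°C
Net change vs windward start: 34.8 − 31.9 = +2.9°C

+2.9°C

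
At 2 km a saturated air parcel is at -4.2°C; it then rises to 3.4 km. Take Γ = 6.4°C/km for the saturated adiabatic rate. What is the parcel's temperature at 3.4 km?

From 2000 m to 3400 m (saturated adiabatic): cools by 6.4 × 1.4 = 8.96°C, giving -13.16°C.

-13.16°C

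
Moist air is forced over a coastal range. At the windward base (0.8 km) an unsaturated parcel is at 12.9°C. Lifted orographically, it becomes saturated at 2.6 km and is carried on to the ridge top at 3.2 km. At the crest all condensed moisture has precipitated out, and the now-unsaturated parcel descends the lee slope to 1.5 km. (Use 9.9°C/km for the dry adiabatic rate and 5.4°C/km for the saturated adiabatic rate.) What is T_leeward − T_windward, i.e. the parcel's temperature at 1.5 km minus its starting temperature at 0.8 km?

From 800 m to 2600 m (dry): cools by 9.9 × 1.8 = 17.82°C, giving -4.92°C.
From 2600 m to 3200 m (saturated): cools by 5.4 × 0.6 = 3.24°C, giving -8.16°C.
From 3200 m to 1500 m (dry descent): warms by 9.9 × 1.7 = 16.83°C, giving 8.67°C.
Net change vs windward start: 8.67 − 12.9 = -4.23°C

-4.23°C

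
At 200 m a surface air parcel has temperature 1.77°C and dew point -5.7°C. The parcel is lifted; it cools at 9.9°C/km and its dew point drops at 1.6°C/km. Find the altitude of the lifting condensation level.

T and T_d converge at 9.9 − 1.6 = 8.3°C per km
Height above start = (1.77 − (-5.7)) / 8.3 = 0.9 km
LCL altitude = 200 m + 900 m = 1100 m

1100 m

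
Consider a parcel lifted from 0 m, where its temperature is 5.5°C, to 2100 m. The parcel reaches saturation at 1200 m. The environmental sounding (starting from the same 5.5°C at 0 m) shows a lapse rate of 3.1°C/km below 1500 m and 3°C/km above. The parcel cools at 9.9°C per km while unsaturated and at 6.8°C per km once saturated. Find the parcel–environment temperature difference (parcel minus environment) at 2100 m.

-11.55°C (parcel cooler than environment)

Parcel:
  Dry to 1200 m: -9.9 × 1.2 km = -11.88°C, so T = -6.38°C.
  Saturated to 2100 m: -6.8 × 0.9 km = -6.12°C, so T = -12.5°C.
Environment:
  Environment, lower layer to 1500 m: -3.1 × 1.5 km = -4.65°C, so T = 0.85°C.
  Environment, upper layer to 2100 m: -3 × 0.6 km = -1.8°C, so T = -0.95°C.
T_parcel − T_env = -12.5 − (-0.95) = -11.55°C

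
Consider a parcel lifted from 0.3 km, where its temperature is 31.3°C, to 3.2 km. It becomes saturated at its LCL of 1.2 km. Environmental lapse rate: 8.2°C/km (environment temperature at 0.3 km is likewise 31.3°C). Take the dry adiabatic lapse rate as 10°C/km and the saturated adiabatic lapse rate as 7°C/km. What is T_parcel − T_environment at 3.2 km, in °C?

Parcel:
  300 → 1200 m (dry, 10°C/km): ΔT = -10 × 0.9 = -9°C → T = 22.3°C
  1200 → 3200 m (saturated, 7°C/km): ΔT = -7 × 2 = -14°C → T = 8.3°C
Environment:
  300 → 3200 m (environment, 8.2°C/km): ΔT = -8.2 × 2.9 = -23.78°C → T = 7.52°C
T_parcel − T_env = 8.3 − 7.52 = +0.78°C

+0.78°C (parcel warmer than environment)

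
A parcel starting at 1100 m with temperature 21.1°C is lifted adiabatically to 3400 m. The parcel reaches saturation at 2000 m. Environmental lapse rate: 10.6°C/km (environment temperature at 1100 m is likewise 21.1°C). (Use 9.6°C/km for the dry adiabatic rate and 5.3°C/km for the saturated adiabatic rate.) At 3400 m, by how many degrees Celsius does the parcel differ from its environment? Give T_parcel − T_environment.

+8.32°C (parcel warmer than environment)

Parcel:
  1100–2000 m, dry: Δz = 0.9 km ⇒ ΔT = -8.64°C; T = 12.46°C
  2000–3400 m, saturated: Δz = 1.4 km ⇒ ΔT = -7.42°C; T = 5.04°C
Environment:
  1100–3400 m, environment: Δz = 2.3 km ⇒ ΔT = -24.38°C; T = -3.28°C
T_parcel − T_env = 5.04 − (-3.28) = +8.32°C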